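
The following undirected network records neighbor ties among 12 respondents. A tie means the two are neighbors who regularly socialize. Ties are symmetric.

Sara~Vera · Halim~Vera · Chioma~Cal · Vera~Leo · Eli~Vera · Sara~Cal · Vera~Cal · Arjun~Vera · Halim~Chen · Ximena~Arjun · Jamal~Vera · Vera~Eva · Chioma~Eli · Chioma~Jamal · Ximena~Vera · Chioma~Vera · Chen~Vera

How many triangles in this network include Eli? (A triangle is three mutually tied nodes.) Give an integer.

1

Eli's neighbors: Chioma and Vera.
Neighbor pairs that are themselves tied: Eli–Chioma–Vera. Each forms one triangle with Eli, for 1 in total.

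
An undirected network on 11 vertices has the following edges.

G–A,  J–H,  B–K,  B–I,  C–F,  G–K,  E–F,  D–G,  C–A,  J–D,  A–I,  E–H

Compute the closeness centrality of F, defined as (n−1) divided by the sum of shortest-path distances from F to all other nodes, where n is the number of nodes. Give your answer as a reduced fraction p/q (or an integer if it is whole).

Distances from F: A:2, B:4, C:1, D:4, E:1, G:3, H:2, I:3, J:3, K:4. Sum = 27.
n = 11, so closeness = 10/27.

10/27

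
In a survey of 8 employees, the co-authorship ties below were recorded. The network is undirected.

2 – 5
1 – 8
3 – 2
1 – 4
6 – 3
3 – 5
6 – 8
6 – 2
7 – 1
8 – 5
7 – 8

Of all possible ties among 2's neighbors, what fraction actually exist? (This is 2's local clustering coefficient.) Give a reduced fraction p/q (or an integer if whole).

2/3

2's neighbors: 3, 5, and 6 (k = 3).
Possible neighbor pairs: C(3,2) = 3. Edges among them: 3–5, 3–6 → e = 2.
Clustering(2) = 2/3.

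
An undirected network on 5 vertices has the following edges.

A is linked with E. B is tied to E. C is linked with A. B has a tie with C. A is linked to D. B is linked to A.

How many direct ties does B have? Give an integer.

3

B is directly tied to A, C, and E. That is 3 neighbors, so the degree of B is 3.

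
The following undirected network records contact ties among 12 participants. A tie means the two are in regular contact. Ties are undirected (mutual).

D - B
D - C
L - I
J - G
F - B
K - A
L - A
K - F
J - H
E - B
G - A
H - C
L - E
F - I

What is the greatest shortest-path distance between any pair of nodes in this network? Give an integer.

5

Eccentricity of each node (its greatest distance to any other): A:4, B:4, C:4, D:4, E:4, F:4, G:4, H:5, I:5, J:4, K:4, L:4.
The maximum eccentricity is 5, realized for instance by the pair H–I via H – J – G – A – L – I. So the diameter is 5.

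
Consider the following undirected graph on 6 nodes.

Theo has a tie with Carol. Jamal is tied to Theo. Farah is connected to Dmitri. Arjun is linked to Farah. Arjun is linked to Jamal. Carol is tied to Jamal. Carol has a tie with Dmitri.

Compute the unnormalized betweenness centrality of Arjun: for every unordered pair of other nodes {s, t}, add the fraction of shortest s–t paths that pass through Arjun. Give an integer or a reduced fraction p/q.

3/2

Pairs whose geodesics pass through Arjun — Theo–Farah: 1/2; Jamal–Farah: 1.
All other pairs contribute 0.
Summing the contributions gives betweenness(Arjun) = 3/2.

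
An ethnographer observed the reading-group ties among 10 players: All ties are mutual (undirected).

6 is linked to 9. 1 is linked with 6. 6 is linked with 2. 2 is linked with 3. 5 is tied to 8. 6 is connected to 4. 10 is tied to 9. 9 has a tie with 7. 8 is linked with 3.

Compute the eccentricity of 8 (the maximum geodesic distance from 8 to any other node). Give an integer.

5

Distances from 8: 1:4, 2:2, 3:1, 4:4, 5:1, 6:3, 7:5, 9:4, 10:5.
The largest is 5 (to 7 and 10), so the eccentricity of 8 is 5.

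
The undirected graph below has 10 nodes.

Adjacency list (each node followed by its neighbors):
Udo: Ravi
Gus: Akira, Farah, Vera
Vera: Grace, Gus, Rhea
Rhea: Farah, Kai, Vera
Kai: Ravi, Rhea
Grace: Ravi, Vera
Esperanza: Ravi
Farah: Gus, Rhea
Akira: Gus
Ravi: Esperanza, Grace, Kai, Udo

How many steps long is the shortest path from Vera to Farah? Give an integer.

One shortest route is Vera – Gus – Farah, which uses 2 edges, and Vera and Farah are not directly tied, so nothing shorter exists. So d(Vera,Farah) = 2.

2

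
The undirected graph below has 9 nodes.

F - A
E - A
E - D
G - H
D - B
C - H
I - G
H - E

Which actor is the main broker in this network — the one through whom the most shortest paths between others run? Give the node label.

E

Unnormalized betweenness of each node: A:7, B:0, C:0, D:7, E:20, F:0, G:7, H:17, I:0.
E has the largest value, 20, making it the main broker — the node through which the most shortest paths run.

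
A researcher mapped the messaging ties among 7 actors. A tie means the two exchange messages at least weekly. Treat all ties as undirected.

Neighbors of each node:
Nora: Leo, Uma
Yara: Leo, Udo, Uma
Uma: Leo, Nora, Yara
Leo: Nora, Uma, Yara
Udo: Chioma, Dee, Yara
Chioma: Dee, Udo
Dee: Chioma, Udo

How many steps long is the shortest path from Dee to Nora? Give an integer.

4

One shortest route is Dee – Udo – Yara – Uma – Nora, which uses 4 edges, and at distance 3 from Dee we only reach {Leo, Uma}, which does not include Nora. So d(Dee,Nora) = 4.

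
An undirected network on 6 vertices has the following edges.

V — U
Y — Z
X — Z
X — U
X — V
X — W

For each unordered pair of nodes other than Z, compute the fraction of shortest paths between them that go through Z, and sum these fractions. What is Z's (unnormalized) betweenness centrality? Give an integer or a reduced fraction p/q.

4

Pairs whose geodesics pass through Z — Y–X: 1; Y–W: 1; Y–V: 1; Y–U: 1.
All other pairs contribute 0.
Summing the contributions gives betweenness(Z) = 4.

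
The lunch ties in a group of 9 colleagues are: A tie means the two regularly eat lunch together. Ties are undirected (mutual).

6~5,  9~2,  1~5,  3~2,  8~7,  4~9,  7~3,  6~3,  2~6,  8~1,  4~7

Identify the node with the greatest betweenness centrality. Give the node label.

7

Unnormalized betweenness of each node: 1:7/3, 2:13/3, 3:29/6, 4:5/2, 5:7/2, 6:37/6, 7:26/3, 8:23/6, 9:11/6.
7 has the largest value, 26/3, making it the main broker — the node through which the most shortest paths run.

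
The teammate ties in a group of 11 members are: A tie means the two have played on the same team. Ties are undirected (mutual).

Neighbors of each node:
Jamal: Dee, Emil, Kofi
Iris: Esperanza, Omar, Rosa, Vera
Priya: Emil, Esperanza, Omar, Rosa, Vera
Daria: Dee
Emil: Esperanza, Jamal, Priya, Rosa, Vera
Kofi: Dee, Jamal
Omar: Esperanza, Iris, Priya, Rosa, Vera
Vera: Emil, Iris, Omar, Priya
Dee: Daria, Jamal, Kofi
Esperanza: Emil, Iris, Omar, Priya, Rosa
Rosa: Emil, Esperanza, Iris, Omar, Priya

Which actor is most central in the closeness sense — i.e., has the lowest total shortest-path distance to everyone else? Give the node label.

Farness (sum of distances to all others) for each node — Daria:34, Dee:25, Emil:16, Esperanza:19, Iris:24, Jamal:19, Kofi:26, Omar:23, Priya:19, Rosa:19, Vera:20.
The smallest farness is 16, for Emil, so Emil has the highest closeness.

Emil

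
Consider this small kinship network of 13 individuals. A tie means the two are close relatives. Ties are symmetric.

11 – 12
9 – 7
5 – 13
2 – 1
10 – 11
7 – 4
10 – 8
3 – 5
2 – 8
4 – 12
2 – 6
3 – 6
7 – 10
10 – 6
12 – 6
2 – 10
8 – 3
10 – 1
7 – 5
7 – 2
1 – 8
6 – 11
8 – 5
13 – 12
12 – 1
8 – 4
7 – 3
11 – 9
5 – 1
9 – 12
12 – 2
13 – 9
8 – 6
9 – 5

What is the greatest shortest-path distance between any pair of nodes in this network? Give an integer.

Eccentricity of each node (its greatest distance to any other): 1:2, 2:2, 3:2, 4:2, 5:2, 6:2, 7:2, 8:2, 9:2, 10:3, 11:2, 12:2, 13:3.
The maximum eccentricity is 3, realized for instance by the pair 13–10 via 13 – 9 – 7 – 10. So the diameter is 3.

3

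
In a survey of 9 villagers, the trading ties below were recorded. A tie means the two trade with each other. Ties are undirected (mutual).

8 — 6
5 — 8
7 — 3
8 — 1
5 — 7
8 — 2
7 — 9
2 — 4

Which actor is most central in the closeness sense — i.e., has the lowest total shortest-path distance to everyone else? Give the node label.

8

Farness (sum of distances to all others) for each node — 1:21, 2:19, 3:25, 4:26, 5:15, 6:21, 7:18, 8:14, 9:25.
The smallest farness is 14, for 8, so 8 has the highest closeness.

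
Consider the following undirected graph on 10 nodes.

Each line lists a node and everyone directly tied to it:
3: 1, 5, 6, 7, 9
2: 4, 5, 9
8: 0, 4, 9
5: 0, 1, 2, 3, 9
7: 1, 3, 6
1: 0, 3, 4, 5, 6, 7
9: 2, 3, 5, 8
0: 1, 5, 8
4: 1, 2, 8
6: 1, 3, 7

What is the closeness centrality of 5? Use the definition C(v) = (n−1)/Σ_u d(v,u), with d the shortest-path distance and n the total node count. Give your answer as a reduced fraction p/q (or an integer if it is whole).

9/13

Distances from 5: 0:1, 1:1, 2:1, 3:1, 4:2, 6:2, 7:2, 8:2, 9:1. Sum = 13.
n = 10, so closeness = 9/13.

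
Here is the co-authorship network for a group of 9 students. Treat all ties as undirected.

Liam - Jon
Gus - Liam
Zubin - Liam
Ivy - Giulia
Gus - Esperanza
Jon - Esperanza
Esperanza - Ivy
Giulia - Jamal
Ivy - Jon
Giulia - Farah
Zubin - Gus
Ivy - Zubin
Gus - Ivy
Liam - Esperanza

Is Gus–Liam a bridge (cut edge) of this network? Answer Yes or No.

No

Even without that edge, Gus still reaches Liam via Gus – Esperanza – Liam, so the network stays connected. Not a bridge.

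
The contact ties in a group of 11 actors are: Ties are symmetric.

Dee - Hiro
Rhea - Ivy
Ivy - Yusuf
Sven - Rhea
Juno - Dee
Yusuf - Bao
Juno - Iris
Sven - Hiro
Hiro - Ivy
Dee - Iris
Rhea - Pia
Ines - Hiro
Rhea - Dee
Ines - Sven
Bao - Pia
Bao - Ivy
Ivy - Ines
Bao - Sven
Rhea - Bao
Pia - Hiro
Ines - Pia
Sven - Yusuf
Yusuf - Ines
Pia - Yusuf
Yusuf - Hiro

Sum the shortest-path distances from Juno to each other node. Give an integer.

Distances from Juno: Bao:3, Dee:1, Hiro:2, Ines:3, Iris:1, Ivy:3, Pia:3, Rhea:2, Sven:3, Yusuf:3.
Sum = 3 + 1 + 2 + 3 + 1 + 3 + 3 + 2 + 3 + 3 = 24.

24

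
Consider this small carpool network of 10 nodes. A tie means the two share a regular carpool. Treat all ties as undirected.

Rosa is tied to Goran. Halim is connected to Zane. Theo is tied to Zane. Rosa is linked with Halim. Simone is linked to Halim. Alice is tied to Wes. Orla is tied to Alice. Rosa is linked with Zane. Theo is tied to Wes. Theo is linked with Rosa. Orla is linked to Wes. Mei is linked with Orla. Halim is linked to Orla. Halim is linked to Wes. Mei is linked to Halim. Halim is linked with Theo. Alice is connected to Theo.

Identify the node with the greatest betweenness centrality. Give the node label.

Unnormalized betweenness of each node: Alice:1/3, Goran:0, Halim:52/3, Mei:0, Orla:13/6, Rosa:8, Simone:0, Theo:31/6, Wes:1, Zane:0.
Halim has the largest value, 52/3, making it the main broker — the node through which the most shortest paths run.

Halim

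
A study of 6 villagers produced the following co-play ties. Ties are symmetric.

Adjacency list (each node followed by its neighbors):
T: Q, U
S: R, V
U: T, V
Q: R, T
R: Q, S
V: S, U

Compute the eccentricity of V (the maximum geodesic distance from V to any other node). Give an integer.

Distances from V: Q:3, R:2, S:1, T:2, U:1.
The largest is 3 (to Q), so the eccentricity of V is 3.

3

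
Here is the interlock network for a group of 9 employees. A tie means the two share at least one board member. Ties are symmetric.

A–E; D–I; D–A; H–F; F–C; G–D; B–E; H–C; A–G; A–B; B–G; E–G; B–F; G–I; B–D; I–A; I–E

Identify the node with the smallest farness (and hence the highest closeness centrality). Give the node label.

B

Farness (sum of distances to all others) for each node — A:13, B:11, C:20, D:14, E:14, F:14, G:13, H:20, I:17.
The smallest farness is 11, for B, so B has the highest closeness.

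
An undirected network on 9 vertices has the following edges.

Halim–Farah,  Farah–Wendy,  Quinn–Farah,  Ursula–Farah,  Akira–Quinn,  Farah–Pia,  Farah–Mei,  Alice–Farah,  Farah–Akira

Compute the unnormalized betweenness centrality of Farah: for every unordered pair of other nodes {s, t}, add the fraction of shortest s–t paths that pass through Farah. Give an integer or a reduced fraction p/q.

27

Pairs whose geodesics pass through Farah — Ursula–Alice: 1; Ursula–Mei: 1; Ursula–Halim: 1; Ursula–Wendy: 1; Ursula–Quinn: 1; Ursula–Pia: 1; Ursula–Akira: 1; Alice–Mei: 1; Alice–Halim: 1; Alice–Wendy: 1; Alice–Quinn: 1; Alice–Pia: 1; Alice–Akira: 1; Mei–Halim: 1 … (+13 more pairs).
All other pairs contribute 0.
Summing the contributions gives betweenness(Farah) = 27.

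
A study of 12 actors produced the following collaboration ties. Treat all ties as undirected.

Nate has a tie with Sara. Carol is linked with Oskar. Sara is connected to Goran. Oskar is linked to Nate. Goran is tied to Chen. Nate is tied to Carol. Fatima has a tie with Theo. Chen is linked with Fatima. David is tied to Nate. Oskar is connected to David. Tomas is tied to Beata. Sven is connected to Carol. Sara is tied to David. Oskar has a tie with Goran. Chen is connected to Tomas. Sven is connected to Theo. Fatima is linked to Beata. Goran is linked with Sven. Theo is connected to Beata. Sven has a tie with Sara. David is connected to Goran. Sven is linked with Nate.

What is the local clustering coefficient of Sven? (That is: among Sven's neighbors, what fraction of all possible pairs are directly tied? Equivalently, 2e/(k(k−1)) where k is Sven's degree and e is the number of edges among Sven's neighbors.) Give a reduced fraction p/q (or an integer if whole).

Sven's neighbors: Carol, Goran, Nate, Sara, and Theo (k = 5).
Possible neighbor pairs: C(5,2) = 10. Edges among them: Carol–Nate, Goran–Sara, Nate–Sara → e = 3.
Clustering(Sven) = 3/10.

3/10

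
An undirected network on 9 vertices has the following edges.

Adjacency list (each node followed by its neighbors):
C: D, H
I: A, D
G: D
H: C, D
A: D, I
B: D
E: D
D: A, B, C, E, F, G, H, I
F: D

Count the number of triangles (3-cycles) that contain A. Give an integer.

1

A's neighbors: D and I.
Neighbor pairs that are themselves tied: A–D–I. Each forms one triangle with A, for 1 in total.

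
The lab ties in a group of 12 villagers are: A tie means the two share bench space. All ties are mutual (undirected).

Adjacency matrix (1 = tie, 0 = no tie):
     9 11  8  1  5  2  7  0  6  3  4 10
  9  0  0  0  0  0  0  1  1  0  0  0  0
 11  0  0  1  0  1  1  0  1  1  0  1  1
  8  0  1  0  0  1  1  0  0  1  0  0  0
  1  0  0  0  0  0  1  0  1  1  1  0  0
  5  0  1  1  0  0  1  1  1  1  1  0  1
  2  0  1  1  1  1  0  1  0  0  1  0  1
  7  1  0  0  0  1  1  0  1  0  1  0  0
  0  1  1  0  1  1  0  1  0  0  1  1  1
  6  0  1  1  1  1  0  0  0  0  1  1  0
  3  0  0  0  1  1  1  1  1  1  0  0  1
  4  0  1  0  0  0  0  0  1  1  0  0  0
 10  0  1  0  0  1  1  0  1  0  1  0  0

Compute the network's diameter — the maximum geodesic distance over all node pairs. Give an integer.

Eccentricity of each node (its greatest distance to any other): 0:2, 1:2, 2:2, 3:2, 4:2, 5:2, 6:3, 7:2, 8:3, 9:3, 10:2, 11:2.
The maximum eccentricity is 3, realized for instance by the pair 9–8 via 9 – 0 – 11 – 8. So the diameter is 3.

3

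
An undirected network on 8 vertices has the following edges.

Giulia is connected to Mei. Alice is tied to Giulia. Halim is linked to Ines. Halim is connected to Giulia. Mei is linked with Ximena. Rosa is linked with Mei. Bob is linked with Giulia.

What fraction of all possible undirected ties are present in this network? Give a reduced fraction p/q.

There are 7 edges and 8 nodes, so the maximum possible is C(8,2) = 28.
Density = 7/28 = 1/4.

1/4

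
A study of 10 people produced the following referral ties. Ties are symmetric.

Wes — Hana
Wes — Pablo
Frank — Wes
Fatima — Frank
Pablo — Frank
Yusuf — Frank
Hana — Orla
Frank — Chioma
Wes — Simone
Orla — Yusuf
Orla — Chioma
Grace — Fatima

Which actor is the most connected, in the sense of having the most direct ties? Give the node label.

Degrees — Chioma:2, Fatima:2, Frank:5, Grace:1, Hana:2, Orla:3, Pablo:2, Simone:1, Wes:4, Yusuf:2.
The maximum is 5, attained only by Frank.

Frank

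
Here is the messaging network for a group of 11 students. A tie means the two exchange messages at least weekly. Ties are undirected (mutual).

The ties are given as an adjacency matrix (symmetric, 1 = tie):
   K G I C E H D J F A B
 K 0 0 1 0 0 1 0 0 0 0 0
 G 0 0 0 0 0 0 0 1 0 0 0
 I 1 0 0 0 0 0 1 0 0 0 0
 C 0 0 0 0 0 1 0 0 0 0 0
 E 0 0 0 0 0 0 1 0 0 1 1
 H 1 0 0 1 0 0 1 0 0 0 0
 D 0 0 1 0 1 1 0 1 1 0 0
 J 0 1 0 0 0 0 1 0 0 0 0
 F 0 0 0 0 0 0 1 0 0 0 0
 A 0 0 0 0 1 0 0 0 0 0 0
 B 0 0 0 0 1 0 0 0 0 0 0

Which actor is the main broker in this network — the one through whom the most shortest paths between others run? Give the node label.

D

Unnormalized betweenness of each node: A:0, B:0, C:0, D:36, E:17, F:0, G:0, H:25/2, I:7/2, J:9, K:1.
D has the largest value, 36, making it the main broker — the node through which the most shortest paths run.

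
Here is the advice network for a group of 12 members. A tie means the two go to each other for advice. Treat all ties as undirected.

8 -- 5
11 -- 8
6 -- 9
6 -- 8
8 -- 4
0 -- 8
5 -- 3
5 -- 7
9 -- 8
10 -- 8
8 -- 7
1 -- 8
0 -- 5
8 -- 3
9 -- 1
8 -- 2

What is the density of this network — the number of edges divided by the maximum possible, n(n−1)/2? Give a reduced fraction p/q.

8/33

There are 16 edges and 12 nodes, so the maximum possible is C(12,2) = 66.
Density = 16/66 = 8/33.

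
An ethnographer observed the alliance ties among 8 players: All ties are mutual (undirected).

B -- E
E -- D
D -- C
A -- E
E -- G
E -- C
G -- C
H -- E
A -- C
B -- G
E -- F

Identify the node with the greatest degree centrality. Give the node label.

Degrees — A:2, B:2, C:4, D:2, E:7, F:1, G:3, H:1.
The maximum is 7, attained only by E.

E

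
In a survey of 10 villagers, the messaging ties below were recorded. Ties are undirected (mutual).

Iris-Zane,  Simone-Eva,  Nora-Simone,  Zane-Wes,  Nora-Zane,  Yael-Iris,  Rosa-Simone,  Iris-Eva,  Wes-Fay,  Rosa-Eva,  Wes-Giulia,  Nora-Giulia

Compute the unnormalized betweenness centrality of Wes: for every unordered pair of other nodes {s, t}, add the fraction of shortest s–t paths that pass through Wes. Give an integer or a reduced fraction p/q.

19/2

Pairs whose geodesics pass through Wes — Nora–Fay: 2/2; Simone–Fay: 2/2; Eva–Fay: 1; Iris–Fay: 1; Iris–Giulia: 1/2; Fay–Yael: 1; Fay–Rosa: 3/3; Fay–Zane: 1; Fay–Giulia: 1; Yael–Giulia: 1/2; Zane–Giulia: 1/2.
All other pairs contribute 0.
Summing the contributions gives betweenness(Wes) = 19/2.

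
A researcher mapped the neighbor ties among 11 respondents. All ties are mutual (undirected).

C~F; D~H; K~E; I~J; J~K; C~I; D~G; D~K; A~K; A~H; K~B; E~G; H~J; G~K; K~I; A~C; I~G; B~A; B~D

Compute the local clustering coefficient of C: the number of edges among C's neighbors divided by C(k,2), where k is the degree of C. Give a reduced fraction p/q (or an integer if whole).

0

C's neighbors: A, F, and I (k = 3).
Possible neighbor pairs: C(3,2) = 3. Edges among them: none → e = 0.
Clustering(C) = 0/3 = 0.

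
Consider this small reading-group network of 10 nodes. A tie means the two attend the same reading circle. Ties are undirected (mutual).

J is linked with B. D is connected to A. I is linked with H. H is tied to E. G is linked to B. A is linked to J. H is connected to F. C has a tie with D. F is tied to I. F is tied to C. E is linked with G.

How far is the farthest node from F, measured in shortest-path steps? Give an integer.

4

Distances from F: A:3, B:4, C:1, D:2, E:2, G:3, H:1, I:1, J:4.
The largest is 4 (to J and B), so the eccentricity of F is 4.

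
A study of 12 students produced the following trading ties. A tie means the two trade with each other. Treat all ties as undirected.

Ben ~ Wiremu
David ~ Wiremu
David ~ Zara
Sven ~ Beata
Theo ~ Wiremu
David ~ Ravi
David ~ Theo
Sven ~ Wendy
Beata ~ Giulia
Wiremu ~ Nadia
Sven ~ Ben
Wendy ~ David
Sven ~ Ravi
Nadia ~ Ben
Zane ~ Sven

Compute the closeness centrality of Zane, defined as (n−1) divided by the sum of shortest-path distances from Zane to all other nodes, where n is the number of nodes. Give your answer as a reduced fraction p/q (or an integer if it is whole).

11/29

Distances from Zane: Beata:2, Ben:2, David:3, Giulia:3, Nadia:3, Ravi:2, Sven:1, Theo:4, Wendy:2, Wiremu:3, Zara:4. Sum = 29.
n = 12, so closeness = 11/29.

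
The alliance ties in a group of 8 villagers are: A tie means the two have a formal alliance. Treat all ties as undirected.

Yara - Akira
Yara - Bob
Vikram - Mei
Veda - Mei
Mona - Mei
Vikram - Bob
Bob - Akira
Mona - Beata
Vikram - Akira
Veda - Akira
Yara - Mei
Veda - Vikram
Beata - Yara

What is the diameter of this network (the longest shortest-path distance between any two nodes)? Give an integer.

Eccentricity of each node (its greatest distance to any other): Akira:3, Beata:3, Bob:3, Mei:2, Mona:3, Veda:3, Vikram:3, Yara:2.
The maximum eccentricity is 3, realized for instance by the pair Akira–Mona via Akira – Veda – Mei – Mona. So the diameter is 3.

3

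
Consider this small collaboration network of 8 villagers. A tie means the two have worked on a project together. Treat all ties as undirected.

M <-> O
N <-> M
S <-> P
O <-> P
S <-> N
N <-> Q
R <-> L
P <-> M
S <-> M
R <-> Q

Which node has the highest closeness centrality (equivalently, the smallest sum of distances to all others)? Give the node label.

Farness (sum of distances to all others) for each node — L:24, M:13, N:12, O:18, P:17, Q:14, R:18, S:14.
The smallest farness is 12, for N, so N has the highest closeness.

N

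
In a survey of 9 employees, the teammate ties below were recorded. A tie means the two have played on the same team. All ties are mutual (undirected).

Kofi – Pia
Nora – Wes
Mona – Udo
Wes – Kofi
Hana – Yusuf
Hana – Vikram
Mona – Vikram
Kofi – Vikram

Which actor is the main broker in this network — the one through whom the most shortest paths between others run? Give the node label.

Vikram

Unnormalized betweenness of each node: Hana:7, Kofi:17, Mona:7, Nora:0, Pia:0, Udo:0, Vikram:20, Wes:7, Yusuf:0.
Vikram has the largest value, 20, making it the main broker — the node through which the most shortest paths run.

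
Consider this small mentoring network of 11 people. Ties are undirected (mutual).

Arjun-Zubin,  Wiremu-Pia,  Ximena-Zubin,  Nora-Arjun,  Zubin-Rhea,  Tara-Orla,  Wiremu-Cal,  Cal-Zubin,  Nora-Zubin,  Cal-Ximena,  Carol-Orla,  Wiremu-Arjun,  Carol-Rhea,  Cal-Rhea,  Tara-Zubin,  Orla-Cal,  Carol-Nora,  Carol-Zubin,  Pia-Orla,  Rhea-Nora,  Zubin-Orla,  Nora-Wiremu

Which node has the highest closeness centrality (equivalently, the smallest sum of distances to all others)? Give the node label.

Zubin

Farness (sum of distances to all others) for each node — Arjun:17, Cal:15, Carol:16, Nora:15, Orla:15, Pia:20, Rhea:17, Tara:19, Wiremu:17, Ximena:19, Zubin:12.
The smallest farness is 12, for Zubin, so Zubin has the highest closeness.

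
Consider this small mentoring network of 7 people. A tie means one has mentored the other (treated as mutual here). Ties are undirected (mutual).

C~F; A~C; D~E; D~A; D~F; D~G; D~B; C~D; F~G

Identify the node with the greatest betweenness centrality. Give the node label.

D

Unnormalized betweenness of each node: A:0, B:0, C:1/2, D:11, E:0, F:1/2, G:0.
D has the largest value, 11, making it the main broker — the node through which the most shortest paths run.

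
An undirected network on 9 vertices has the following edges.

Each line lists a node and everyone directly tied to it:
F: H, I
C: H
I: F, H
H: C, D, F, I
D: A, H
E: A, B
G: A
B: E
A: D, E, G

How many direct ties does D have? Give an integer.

2

D is directly tied to A and H. That is 2 neighbors, so the degree of D is 2.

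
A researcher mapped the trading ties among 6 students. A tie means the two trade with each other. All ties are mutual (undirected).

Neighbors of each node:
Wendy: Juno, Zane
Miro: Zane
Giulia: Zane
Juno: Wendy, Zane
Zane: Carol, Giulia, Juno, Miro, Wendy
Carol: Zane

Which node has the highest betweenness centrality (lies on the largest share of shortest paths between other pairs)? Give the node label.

Unnormalized betweenness of each node: Carol:0, Giulia:0, Juno:0, Miro:0, Wendy:0, Zane:9.
Zane has the largest value, 9, making it the main broker — the node through which the most shortest paths run.

Zane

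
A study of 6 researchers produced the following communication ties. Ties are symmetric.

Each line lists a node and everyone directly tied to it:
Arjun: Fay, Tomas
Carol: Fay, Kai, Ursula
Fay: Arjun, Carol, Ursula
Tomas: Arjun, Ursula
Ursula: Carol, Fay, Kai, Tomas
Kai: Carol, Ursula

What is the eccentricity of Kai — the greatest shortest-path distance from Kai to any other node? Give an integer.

Distances from Kai: Arjun:3, Carol:1, Fay:2, Tomas:2, Ursula:1.
The largest is 3 (to Arjun), so the eccentricity of Kai is 3.

3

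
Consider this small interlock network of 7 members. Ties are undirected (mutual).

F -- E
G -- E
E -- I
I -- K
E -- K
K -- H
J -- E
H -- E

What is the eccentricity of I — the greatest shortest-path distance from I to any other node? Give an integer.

Distances from I: E:1, F:2, G:2, H:2, J:2, K:1.
The largest is 2 (to H, J, G, and F), so the eccentricity of I is 2.

2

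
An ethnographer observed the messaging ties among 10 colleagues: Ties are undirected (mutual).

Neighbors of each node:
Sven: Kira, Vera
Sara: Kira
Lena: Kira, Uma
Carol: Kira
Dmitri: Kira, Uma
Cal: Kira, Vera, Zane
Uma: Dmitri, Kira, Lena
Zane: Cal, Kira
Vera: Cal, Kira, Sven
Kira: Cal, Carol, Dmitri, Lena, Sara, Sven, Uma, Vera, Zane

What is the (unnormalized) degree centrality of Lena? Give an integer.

Lena is directly tied to Kira and Uma. That is 2 neighbors, so the degree of Lena is 2.

2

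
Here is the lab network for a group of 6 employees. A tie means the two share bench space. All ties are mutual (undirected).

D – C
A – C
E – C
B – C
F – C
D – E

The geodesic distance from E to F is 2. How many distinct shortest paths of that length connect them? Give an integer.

The shortest distance is 2, and the only length-2 path is E–C–F. So there is exactly 1 shortest path.

1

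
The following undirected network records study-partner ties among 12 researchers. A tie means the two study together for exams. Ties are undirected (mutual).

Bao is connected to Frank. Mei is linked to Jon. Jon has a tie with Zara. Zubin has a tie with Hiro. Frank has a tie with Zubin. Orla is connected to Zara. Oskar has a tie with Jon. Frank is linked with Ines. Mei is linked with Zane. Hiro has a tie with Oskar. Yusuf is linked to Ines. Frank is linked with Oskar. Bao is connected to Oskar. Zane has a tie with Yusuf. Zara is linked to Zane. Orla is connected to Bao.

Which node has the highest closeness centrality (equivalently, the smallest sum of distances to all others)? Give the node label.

Oskar

Farness (sum of distances to all others) for each node — Bao:22, Frank:21, Hiro:28, Ines:25, Jon:22, Mei:27, Orla:25, Oskar:20, Yusuf:27, Zane:26, Zara:24, Zubin:29.
The smallest farness is 20, for Oskar, so Oskar has the highest closeness.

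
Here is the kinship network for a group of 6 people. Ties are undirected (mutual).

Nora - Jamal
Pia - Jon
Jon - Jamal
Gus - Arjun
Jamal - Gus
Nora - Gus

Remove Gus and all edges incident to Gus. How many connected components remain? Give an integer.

Without Gus, the remaining ties split the others into: {Arjun}; {Jamal, Jon, Nora, Pia}.
That's 2 separate components.

2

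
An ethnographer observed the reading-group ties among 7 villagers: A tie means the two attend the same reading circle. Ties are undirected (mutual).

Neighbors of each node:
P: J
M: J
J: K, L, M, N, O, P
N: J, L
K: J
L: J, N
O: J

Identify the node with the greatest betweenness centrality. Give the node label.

J

Unnormalized betweenness of each node: J:14, K:0, L:0, M:0, N:0, O:0, P:0.
J has the largest value, 14, making it the main broker — the node through which the most shortest paths run.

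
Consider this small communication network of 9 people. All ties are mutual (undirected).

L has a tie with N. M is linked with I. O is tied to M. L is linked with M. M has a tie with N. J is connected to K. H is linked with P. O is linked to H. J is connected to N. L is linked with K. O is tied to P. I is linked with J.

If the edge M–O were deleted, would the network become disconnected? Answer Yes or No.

Without the M–O edge there is no alternate route between M and O, so the network disconnects. It is a bridge.

Yes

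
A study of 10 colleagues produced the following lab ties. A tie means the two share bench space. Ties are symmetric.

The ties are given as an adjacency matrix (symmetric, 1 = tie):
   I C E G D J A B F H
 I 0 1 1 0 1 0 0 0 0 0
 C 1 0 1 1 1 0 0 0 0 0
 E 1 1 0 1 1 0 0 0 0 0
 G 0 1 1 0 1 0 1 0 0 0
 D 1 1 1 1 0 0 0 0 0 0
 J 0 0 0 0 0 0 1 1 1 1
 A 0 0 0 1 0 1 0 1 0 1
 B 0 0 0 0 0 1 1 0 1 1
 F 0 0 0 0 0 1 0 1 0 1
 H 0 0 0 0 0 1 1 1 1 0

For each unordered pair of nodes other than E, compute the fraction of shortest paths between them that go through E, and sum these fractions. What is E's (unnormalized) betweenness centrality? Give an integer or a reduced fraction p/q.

2

Pairs whose geodesics pass through E — I–G: 1/3; I–J: 1/3; I–A: 1/3; I–B: 1/3; I–F: 3/9; I–H: 1/3.
All other pairs contribute 0.
Summing the contributions gives betweenness(E) = 2.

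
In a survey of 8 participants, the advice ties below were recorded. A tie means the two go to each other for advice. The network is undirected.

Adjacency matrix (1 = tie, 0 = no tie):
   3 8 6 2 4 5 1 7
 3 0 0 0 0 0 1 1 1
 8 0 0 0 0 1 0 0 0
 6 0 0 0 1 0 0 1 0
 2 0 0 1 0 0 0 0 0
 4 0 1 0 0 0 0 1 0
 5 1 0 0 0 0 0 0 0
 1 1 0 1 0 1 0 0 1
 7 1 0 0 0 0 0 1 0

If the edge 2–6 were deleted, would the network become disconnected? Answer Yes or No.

Yes

Without the 2–6 edge there is no alternate route between 2 and 6, so the network disconnects. It is a bridge.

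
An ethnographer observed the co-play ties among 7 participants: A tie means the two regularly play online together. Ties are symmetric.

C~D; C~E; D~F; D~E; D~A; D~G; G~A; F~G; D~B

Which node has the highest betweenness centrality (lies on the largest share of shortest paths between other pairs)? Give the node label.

Unnormalized betweenness of each node: A:0, B:0, C:0, D:23/2, E:0, F:0, G:1/2.
D has the largest value, 23/2, making it the main broker — the node through which the most shortest paths run.

D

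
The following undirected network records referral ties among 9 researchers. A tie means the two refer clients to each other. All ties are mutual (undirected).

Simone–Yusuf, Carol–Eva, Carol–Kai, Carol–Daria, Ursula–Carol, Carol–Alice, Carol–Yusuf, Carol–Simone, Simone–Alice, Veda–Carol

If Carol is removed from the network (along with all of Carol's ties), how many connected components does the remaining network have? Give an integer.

6

Without Carol, the remaining ties split the others into: {Ursula}; {Daria}; {Kai}; {Eva}; {Veda}; {Alice, Simone, Yusuf}.
That's 6 separate components.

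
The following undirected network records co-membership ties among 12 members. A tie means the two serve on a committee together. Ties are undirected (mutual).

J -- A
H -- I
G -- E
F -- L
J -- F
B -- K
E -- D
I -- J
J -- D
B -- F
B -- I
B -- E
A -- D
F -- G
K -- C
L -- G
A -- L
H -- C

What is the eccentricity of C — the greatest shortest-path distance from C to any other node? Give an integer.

Distances from C: A:4, B:2, D:4, E:3, F:3, G:4, H:1, I:2, J:3, K:1, L:4.
The largest is 4 (to A, D, G, and L), so the eccentricity of C is 4.

4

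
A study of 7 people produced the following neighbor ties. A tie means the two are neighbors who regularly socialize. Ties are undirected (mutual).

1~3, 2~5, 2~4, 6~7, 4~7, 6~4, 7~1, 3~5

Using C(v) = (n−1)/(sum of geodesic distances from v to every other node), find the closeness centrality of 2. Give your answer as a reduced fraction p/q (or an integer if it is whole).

Distances from 2: 1:3, 3:2, 4:1, 5:1, 6:2, 7:2. Sum = 11.
n = 7, so closeness = 6/11.

6/11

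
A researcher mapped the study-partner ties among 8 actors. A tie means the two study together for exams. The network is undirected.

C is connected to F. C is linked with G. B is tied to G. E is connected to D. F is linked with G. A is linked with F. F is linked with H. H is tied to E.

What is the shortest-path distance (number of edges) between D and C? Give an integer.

One shortest route is D – E – H – F – C, which uses 4 edges, and at distance 3 from D we only reach {F}, which does not include C. So d(D,C) = 4.

4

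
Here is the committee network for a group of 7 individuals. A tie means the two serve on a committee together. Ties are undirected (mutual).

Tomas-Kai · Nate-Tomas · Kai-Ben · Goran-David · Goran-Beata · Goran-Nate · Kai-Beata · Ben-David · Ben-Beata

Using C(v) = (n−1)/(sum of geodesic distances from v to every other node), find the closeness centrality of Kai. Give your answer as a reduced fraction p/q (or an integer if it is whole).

2/3

Distances from Kai: Beata:1, Ben:1, David:2, Goran:2, Nate:2, Tomas:1. Sum = 9.
n = 7, so closeness = 6/9 = 2/3.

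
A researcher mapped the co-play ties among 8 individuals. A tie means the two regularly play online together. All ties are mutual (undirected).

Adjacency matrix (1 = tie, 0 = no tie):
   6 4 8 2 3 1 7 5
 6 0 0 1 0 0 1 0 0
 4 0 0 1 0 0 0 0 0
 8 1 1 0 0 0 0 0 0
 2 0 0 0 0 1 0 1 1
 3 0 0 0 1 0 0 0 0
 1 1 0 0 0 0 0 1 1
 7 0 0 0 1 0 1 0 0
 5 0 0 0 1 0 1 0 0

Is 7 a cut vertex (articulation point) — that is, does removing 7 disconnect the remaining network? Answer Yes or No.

No

Even without 7, every remaining node can still reach every other (the residual graph is connected), so 7 is not a cut vertex.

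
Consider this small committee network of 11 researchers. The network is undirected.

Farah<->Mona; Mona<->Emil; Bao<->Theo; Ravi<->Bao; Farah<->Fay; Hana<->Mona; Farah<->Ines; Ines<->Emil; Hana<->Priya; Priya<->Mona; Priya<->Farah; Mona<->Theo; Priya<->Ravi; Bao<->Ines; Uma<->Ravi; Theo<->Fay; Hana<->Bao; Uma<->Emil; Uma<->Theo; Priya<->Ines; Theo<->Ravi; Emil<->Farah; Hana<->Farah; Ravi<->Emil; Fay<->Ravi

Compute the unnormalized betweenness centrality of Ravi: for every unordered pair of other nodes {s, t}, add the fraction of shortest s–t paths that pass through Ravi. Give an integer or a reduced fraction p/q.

23/4

Pairs whose geodesics pass through Ravi — Bao–Fay: 1/2; Bao–Uma: 1/2; Bao–Priya: 1/3; Bao–Emil: 1/2; Fay–Uma: 1/2; Fay–Priya: 1/2; Fay–Emil: 1/2; Theo–Priya: 1/2; Theo–Emil: 1/3; Uma–Hana: 2/6; Uma–Priya: 1; Priya–Emil: 1/4.
All other pairs contribute 0.
Summing the contributions gives betweenness(Ravi) = 23/4.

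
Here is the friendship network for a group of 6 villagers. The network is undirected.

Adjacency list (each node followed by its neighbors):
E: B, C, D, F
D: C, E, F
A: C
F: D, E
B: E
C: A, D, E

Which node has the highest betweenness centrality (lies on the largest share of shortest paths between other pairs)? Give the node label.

Unnormalized betweenness of each node: A:0, B:0, C:4, D:1, E:5, F:0.
E has the largest value, 5, making it the main broker — the node through which the most shortest paths run.

E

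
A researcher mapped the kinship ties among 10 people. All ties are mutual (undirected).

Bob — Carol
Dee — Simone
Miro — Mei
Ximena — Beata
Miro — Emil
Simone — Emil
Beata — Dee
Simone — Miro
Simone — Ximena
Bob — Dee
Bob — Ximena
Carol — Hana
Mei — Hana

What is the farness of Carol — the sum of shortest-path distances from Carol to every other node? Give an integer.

Distances from Carol: Beata:3, Bob:1, Dee:2, Emil:4, Hana:1, Mei:2, Miro:3, Simone:3, Ximena:2.
Sum = 3 + 1 + 2 + 4 + 1 + 2 + 3 + 3 + 2 = 21.

21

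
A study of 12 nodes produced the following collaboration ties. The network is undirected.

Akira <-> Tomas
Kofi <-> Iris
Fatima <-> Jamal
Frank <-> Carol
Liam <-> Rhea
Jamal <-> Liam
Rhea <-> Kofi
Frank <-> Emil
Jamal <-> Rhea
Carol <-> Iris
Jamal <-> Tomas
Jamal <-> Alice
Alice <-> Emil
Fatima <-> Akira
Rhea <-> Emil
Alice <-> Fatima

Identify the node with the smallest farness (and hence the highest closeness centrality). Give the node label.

Rhea

Farness (sum of distances to all others) for each node — Akira:33, Alice:23, Carol:34, Emil:22, Fatima:25, Frank:28, Iris:32, Jamal:21, Kofi:26, Liam:25, Rhea:20, Tomas:29.
The smallest farness is 20, for Rhea, so Rhea has the highest closeness.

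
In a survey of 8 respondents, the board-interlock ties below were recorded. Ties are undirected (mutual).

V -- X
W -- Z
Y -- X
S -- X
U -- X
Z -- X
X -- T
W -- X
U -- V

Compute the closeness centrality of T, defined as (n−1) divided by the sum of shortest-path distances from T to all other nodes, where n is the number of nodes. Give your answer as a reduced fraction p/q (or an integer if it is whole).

7/13

Distances from T: S:2, U:2, V:2, W:2, X:1, Y:2, Z:2. Sum = 13.
n = 8, so closeness = 7/13.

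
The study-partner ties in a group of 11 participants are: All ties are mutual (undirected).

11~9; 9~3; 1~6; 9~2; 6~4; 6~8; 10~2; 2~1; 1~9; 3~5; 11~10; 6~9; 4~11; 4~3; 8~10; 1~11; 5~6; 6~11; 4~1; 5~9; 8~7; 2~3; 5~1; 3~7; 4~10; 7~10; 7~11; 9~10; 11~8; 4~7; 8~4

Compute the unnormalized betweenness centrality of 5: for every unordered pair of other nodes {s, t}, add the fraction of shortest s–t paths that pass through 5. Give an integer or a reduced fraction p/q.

Pairs whose geodesics pass through 5 — 3–1: 1/4; 3–6: 1/3.
All other pairs contribute 0.
Summing the contributions gives betweenness(5) = 7/12.

7/12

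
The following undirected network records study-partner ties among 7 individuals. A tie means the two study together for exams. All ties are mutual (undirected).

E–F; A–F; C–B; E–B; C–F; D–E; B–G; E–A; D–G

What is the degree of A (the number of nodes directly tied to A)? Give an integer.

2

A is directly tied to E and F. That is 2 neighbors, so the degree of A is 2.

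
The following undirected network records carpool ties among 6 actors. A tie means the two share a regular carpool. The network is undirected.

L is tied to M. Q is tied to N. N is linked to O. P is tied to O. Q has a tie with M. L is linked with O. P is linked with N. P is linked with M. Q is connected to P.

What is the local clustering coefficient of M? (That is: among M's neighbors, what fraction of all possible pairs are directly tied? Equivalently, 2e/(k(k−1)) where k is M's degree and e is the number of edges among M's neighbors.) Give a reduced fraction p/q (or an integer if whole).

1/3

M's neighbors: L, P, and Q (k = 3).
Possible neighbor pairs: C(3,2) = 3. Edges among them: P–Q → e = 1.
Clustering(M) = 1/3.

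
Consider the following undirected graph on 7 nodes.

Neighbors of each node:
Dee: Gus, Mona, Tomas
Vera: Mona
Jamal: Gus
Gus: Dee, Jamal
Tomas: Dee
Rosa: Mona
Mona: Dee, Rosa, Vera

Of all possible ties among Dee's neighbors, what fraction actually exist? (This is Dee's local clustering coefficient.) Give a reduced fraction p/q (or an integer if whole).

0

Dee's neighbors: Gus, Mona, and Tomas (k = 3).
Possible neighbor pairs: C(3,2) = 3. Edges among them: none → e = 0.
Clustering(Dee) = 0/3 = 0.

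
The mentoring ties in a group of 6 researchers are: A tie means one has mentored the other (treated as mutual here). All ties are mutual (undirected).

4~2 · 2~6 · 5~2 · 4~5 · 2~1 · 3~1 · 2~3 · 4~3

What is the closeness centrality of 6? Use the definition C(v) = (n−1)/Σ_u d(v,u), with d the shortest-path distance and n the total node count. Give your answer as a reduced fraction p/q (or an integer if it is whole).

Distances from 6: 1:2, 2:1, 3:2, 4:2, 5:2. Sum = 9.
n = 6, so closeness = 5/9.

5/9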